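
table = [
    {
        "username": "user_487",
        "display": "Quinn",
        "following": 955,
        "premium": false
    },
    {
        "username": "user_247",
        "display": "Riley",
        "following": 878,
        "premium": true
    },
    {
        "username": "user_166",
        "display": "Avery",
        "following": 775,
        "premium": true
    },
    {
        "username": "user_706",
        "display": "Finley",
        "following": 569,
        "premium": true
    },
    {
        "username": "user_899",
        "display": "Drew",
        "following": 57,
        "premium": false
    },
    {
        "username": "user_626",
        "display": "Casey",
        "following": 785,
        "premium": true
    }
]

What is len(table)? 6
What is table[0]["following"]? 955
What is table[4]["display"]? "Drew"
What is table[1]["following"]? 878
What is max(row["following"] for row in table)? 955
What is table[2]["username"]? "user_166"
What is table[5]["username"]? "user_626"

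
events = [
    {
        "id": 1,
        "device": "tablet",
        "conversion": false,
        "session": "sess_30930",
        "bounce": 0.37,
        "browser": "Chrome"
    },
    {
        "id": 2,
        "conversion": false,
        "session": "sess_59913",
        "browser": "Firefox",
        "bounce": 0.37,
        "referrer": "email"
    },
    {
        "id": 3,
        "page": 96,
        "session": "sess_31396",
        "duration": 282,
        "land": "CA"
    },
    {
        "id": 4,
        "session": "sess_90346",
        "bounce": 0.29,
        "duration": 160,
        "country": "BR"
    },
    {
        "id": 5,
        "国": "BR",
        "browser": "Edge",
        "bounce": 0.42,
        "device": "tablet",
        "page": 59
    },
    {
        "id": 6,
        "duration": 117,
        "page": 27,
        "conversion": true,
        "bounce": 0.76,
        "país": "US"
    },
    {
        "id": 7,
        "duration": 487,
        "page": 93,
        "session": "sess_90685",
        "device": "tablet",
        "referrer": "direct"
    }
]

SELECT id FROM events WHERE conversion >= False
[1, 2, 6]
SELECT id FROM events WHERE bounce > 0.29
[1, 2, 5, 6]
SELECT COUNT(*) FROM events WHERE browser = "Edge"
1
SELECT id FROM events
[1, 2, 3, 4, 5, 6, 7]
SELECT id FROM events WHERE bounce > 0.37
[5, 6]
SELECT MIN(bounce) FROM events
0.29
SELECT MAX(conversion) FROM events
True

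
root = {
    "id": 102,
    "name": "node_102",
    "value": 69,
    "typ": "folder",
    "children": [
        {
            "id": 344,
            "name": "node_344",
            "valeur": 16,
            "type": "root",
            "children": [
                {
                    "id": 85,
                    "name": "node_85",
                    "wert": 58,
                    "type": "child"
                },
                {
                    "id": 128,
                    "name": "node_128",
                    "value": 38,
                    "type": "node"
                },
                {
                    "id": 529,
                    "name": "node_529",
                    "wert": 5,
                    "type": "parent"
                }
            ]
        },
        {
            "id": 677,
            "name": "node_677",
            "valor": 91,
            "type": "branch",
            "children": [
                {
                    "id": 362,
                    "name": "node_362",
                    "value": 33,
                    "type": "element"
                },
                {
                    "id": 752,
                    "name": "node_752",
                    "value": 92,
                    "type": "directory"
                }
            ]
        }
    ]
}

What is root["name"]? "node_102"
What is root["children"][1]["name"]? "node_677"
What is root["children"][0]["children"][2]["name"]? "node_529"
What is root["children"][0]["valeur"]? 16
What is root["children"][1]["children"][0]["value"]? 33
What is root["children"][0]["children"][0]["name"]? "node_85"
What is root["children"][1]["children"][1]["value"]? 92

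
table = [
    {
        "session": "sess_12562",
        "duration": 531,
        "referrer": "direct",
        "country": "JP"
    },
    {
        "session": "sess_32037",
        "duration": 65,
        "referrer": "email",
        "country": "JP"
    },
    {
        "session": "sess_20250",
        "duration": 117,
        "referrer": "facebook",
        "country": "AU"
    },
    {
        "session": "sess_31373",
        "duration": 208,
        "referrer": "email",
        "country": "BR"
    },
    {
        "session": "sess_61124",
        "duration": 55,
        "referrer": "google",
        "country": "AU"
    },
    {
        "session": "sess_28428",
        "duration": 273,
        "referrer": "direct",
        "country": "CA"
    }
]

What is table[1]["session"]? "sess_32037"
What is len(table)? 6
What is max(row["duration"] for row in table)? 531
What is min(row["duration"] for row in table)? 55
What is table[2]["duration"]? 117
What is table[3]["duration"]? 208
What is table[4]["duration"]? 55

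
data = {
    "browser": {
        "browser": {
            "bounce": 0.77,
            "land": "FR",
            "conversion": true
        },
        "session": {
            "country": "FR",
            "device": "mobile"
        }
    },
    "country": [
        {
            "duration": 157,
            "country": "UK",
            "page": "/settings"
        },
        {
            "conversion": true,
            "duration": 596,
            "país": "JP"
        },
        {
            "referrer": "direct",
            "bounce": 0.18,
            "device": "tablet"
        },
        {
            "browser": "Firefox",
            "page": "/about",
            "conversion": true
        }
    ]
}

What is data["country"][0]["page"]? "/settings"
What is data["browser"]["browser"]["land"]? "FR"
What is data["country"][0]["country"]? "UK"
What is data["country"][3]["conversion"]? True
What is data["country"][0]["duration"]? 157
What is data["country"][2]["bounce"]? 0.18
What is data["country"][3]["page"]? "/about"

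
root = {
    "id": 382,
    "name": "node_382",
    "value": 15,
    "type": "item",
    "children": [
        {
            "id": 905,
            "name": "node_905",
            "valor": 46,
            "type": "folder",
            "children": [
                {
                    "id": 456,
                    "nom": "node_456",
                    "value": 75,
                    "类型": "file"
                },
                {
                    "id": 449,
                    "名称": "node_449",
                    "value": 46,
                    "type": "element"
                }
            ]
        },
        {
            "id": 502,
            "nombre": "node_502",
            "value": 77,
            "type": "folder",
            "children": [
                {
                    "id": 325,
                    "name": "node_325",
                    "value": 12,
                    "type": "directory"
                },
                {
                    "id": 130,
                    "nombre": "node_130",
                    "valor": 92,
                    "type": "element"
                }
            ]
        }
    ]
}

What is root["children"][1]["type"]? "folder"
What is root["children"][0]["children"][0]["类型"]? "file"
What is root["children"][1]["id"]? 502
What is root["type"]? "item"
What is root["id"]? 382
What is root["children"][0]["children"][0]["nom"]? "node_456"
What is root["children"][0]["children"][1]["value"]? 46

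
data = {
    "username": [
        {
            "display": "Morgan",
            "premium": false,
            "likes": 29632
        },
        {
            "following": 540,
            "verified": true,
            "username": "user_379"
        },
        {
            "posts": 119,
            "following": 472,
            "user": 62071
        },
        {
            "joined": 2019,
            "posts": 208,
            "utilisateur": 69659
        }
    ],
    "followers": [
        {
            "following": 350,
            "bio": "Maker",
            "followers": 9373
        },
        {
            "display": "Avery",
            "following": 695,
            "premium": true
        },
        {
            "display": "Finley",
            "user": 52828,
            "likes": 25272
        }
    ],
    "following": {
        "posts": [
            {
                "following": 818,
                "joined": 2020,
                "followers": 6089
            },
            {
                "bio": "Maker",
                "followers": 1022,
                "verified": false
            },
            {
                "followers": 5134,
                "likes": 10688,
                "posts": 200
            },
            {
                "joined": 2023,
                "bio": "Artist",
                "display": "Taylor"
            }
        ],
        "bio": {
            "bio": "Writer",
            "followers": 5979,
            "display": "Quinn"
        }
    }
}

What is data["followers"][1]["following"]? 695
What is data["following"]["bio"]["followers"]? 5979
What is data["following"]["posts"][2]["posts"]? 200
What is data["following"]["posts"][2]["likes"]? 10688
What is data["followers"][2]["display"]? "Finley"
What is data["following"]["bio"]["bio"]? "Writer"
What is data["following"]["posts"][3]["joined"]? 2023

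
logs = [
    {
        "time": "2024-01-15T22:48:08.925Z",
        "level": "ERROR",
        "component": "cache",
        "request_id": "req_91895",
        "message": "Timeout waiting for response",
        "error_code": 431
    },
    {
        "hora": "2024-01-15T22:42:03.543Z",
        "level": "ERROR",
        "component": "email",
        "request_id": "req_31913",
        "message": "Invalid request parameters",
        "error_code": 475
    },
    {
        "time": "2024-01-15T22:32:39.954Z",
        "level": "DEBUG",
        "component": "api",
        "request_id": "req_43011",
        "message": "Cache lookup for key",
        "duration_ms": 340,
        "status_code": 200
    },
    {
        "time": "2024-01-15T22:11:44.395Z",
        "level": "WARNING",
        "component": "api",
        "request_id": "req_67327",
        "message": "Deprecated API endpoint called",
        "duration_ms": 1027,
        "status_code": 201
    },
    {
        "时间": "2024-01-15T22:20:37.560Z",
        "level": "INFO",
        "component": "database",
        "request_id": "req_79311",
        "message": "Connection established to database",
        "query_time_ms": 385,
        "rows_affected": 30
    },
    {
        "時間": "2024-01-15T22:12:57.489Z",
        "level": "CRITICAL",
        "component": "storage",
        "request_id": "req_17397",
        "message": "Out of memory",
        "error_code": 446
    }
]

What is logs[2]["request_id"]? "req_43011"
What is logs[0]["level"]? "ERROR"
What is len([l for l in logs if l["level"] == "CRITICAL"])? 1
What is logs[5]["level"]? "CRITICAL"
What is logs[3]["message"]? "Deprecated API endpoint called"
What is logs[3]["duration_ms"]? 1027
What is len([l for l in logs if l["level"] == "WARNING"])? 1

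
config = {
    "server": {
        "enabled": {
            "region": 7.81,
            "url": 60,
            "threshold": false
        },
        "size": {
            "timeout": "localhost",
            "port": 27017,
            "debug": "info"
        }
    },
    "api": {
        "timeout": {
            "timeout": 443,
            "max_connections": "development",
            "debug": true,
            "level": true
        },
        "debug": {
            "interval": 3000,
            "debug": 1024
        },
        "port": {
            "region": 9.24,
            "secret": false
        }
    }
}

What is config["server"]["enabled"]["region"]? 7.81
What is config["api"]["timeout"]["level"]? True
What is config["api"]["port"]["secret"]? False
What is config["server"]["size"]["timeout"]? "localhost"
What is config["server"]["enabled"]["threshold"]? False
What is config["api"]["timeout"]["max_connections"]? "development"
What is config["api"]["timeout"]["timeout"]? 443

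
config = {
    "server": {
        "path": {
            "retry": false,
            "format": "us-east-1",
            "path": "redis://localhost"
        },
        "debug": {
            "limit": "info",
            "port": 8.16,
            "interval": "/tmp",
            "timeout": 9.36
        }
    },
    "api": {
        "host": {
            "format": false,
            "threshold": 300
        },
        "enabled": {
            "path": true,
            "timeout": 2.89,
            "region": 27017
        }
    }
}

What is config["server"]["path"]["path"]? "redis://localhost"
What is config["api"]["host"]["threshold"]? 300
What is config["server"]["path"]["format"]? "us-east-1"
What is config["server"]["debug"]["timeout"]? 9.36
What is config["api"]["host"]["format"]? False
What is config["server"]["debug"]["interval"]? "/tmp"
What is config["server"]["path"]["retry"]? False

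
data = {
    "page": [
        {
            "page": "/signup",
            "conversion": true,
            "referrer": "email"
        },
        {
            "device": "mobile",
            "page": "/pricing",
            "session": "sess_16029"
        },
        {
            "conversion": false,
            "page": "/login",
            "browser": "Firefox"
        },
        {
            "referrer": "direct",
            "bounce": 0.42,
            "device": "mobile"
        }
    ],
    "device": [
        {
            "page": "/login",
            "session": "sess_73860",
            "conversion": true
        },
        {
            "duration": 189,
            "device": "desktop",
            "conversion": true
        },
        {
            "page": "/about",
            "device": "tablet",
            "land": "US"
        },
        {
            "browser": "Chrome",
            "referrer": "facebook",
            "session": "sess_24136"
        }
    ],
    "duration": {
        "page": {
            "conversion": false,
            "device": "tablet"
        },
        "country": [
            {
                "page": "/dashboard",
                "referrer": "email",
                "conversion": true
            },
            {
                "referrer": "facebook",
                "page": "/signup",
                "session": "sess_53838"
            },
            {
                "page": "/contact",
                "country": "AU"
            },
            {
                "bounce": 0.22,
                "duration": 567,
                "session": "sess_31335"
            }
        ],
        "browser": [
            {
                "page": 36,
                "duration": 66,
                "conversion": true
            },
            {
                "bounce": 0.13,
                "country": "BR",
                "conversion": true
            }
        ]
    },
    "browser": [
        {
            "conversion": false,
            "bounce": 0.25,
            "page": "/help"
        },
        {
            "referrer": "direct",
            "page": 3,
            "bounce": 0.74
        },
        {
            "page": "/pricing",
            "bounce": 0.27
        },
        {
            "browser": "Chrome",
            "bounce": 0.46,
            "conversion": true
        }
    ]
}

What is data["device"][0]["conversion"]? True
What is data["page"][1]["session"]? "sess_16029"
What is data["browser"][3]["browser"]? "Chrome"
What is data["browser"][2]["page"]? "/pricing"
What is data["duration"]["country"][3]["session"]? "sess_31335"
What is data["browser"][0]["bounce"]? 0.25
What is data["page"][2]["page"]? "/login"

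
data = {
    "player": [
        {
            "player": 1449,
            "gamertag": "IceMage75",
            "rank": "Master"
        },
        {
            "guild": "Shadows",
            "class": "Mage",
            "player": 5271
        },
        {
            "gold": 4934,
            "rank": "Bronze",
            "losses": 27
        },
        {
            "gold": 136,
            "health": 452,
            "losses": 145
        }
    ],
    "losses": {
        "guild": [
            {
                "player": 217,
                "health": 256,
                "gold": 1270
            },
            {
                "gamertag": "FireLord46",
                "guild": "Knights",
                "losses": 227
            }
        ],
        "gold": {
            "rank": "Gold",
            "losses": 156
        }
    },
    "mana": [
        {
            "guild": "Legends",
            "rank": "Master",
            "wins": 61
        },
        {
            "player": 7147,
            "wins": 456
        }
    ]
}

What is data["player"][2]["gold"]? 4934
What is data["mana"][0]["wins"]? 61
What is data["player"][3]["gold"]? 136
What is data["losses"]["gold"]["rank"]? "Gold"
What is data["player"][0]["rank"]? "Master"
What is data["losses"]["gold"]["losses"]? 156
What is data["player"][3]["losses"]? 145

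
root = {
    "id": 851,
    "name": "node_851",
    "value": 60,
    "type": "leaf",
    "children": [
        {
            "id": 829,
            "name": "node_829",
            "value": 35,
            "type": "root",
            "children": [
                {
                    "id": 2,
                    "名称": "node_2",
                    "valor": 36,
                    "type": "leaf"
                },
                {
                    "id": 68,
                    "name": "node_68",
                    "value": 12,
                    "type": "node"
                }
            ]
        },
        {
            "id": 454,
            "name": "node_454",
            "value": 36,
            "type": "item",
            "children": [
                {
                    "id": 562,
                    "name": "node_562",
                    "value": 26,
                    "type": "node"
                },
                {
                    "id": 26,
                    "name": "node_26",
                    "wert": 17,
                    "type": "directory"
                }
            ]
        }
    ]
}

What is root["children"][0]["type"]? "root"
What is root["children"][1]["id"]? 454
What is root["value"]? 60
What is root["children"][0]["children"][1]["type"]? "node"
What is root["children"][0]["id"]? 829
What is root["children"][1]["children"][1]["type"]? "directory"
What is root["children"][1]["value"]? 36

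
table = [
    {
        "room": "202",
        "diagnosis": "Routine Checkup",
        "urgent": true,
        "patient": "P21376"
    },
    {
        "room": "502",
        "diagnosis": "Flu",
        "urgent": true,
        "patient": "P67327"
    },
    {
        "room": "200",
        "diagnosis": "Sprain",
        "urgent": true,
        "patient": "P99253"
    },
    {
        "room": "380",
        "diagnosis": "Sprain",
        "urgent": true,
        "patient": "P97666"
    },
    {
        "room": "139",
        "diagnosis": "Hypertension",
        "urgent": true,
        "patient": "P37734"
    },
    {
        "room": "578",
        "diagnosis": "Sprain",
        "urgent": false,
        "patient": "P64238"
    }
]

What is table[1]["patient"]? "P67327"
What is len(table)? 6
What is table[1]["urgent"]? True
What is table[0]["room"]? "202"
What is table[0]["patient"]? "P21376"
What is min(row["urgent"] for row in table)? False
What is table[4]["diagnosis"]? "Hypertension"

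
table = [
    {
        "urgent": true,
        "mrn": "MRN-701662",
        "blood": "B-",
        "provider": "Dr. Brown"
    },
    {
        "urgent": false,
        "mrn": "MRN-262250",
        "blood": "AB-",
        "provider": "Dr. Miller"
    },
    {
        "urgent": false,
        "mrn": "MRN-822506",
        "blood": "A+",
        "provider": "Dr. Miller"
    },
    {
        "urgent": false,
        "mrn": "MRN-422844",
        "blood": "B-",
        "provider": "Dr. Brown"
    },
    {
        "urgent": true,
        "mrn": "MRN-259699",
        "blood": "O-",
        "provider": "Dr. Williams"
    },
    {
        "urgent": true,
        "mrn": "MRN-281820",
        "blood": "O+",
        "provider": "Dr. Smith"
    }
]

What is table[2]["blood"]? "A+"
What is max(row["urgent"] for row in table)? True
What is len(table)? 6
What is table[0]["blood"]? "B-"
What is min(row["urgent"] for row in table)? False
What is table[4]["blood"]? "O-"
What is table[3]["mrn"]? "MRN-422844"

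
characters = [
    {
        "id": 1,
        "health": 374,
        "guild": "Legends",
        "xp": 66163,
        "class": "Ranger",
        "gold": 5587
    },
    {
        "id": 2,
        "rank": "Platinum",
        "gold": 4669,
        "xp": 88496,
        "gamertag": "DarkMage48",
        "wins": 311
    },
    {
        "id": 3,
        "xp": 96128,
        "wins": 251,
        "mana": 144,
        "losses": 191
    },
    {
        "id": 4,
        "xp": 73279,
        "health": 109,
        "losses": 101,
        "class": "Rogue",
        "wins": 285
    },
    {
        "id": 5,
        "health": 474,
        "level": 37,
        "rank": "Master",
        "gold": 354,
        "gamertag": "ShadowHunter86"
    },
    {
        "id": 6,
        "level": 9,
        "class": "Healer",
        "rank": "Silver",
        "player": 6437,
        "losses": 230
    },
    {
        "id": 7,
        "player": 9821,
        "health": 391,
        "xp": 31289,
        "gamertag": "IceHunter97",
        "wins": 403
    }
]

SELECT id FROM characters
[1, 2, 3, 4, 5, 6, 7]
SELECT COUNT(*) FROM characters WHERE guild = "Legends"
1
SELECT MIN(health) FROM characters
109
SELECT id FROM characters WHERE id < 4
[1, 2, 3]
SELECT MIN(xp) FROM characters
31289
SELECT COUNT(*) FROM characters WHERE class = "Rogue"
1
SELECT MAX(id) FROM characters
7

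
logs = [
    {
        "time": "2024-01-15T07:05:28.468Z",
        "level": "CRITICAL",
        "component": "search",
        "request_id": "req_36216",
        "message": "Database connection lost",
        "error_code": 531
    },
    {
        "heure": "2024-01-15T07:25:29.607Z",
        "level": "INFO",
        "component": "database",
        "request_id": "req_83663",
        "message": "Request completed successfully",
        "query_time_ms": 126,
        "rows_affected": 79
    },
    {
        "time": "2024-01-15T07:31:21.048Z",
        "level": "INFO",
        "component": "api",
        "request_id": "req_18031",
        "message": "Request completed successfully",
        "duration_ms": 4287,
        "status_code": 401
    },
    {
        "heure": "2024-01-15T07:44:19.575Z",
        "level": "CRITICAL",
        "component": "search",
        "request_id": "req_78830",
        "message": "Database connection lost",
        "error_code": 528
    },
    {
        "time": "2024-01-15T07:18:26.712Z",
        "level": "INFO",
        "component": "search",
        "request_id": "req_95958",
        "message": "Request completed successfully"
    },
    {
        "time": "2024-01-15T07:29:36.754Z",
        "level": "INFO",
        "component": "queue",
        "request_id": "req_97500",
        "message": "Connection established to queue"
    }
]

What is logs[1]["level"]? "INFO"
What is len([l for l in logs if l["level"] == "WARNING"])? 0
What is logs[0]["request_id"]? "req_36216"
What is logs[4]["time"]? "2024-01-15T07:18:26.712Z"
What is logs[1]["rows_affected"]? 79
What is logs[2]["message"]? "Request completed successfully"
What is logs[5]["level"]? "INFO"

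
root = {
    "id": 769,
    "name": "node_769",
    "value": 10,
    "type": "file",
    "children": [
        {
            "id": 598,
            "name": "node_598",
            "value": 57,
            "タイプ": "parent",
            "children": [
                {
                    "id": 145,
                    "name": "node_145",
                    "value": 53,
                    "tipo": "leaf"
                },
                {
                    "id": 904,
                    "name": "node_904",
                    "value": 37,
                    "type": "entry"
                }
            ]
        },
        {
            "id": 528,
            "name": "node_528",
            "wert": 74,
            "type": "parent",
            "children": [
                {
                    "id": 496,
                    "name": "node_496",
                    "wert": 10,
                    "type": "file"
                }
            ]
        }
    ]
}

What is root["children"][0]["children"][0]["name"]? "node_145"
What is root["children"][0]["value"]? 57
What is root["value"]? 10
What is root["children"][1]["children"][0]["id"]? 496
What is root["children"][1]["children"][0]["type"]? "file"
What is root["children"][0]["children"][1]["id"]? 904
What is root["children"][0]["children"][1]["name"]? "node_904"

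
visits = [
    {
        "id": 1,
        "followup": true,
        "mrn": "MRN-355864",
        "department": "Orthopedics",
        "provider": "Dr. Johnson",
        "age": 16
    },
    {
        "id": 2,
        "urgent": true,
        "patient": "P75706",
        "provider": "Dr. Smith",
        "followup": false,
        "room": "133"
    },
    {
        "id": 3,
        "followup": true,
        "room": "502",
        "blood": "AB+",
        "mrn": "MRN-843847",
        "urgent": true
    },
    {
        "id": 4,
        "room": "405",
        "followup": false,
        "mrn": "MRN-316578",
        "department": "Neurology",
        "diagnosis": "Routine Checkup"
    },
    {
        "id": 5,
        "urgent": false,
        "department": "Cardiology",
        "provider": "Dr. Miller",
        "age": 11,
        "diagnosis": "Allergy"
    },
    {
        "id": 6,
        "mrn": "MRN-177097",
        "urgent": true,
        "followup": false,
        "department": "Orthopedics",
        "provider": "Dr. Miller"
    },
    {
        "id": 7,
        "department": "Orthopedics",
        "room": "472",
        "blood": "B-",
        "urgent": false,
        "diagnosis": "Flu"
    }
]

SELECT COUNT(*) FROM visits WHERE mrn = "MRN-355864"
1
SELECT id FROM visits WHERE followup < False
[]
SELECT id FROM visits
[1, 2, 3, 4, 5, 6, 7]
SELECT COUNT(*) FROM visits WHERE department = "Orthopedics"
3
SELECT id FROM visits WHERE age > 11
[1]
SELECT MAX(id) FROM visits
7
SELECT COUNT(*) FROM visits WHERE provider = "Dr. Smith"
1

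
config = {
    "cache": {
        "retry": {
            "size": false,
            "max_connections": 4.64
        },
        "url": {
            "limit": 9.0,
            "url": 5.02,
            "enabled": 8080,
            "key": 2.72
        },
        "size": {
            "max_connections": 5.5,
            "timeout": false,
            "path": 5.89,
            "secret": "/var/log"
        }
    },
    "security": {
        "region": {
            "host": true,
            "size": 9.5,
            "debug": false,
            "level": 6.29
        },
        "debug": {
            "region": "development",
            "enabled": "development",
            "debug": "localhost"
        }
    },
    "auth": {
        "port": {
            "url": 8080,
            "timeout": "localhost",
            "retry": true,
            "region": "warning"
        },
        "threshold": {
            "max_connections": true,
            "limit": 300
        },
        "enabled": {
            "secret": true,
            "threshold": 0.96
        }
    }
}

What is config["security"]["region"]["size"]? 9.5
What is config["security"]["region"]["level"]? 6.29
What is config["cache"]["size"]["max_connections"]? 5.5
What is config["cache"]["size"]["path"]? 5.89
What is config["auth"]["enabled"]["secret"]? True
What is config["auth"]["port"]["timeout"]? "localhost"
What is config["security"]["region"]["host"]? True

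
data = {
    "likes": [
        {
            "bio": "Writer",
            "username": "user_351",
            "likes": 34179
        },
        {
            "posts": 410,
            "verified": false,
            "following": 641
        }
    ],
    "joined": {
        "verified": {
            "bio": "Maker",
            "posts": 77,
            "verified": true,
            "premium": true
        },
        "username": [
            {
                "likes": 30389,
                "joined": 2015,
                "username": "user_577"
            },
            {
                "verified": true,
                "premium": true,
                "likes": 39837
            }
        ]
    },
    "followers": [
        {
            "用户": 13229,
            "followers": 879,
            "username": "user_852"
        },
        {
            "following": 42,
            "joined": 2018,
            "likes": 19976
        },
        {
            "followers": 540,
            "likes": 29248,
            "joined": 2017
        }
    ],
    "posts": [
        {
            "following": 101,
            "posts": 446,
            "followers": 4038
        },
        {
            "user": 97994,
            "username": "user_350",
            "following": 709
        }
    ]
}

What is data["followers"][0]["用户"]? 13229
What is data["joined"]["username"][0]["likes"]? 30389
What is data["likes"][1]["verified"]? False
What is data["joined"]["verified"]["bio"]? "Maker"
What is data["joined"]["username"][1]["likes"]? 39837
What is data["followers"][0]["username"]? "user_852"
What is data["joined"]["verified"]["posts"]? 77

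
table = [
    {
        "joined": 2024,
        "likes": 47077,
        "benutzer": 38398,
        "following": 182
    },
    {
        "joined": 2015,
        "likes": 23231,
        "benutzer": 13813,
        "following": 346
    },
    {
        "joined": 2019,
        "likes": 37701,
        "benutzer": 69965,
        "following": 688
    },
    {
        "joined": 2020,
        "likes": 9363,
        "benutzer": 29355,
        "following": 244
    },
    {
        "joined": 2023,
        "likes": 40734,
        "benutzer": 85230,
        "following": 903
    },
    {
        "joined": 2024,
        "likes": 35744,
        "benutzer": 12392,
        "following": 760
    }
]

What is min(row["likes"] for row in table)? 9363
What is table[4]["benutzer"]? 85230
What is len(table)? 6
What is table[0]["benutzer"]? 38398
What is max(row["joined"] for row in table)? 2024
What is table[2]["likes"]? 37701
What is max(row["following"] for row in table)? 903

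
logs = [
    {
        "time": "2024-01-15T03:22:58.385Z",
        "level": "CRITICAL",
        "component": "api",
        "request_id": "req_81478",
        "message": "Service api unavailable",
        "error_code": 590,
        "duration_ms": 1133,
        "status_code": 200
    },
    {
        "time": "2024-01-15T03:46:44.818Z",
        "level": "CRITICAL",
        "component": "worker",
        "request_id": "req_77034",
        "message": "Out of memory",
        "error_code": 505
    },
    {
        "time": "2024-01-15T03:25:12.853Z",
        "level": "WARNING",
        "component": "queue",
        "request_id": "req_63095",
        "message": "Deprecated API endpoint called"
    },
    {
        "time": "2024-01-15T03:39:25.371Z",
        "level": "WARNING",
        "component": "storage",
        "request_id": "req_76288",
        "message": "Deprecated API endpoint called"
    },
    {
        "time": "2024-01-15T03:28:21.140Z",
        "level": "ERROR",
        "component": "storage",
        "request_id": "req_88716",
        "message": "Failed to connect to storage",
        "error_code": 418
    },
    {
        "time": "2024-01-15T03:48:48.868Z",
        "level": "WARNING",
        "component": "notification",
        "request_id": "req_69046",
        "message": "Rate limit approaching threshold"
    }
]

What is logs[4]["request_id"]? "req_88716"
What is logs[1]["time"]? "2024-01-15T03:46:44.818Z"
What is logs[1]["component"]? "worker"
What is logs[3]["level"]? "WARNING"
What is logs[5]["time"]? "2024-01-15T03:48:48.868Z"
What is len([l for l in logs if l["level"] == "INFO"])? 0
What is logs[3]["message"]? "Deprecated API endpoint called"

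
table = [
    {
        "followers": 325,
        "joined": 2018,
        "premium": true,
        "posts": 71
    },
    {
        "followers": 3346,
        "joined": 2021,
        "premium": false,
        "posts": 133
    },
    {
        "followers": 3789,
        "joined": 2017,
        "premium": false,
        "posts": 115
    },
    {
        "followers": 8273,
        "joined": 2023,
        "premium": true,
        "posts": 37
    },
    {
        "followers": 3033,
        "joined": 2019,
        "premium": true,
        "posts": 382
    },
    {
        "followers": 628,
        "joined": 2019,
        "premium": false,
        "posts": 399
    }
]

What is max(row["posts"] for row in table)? 399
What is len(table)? 6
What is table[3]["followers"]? 8273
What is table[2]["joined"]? 2017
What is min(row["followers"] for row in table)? 325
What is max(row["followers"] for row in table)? 8273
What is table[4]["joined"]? 2019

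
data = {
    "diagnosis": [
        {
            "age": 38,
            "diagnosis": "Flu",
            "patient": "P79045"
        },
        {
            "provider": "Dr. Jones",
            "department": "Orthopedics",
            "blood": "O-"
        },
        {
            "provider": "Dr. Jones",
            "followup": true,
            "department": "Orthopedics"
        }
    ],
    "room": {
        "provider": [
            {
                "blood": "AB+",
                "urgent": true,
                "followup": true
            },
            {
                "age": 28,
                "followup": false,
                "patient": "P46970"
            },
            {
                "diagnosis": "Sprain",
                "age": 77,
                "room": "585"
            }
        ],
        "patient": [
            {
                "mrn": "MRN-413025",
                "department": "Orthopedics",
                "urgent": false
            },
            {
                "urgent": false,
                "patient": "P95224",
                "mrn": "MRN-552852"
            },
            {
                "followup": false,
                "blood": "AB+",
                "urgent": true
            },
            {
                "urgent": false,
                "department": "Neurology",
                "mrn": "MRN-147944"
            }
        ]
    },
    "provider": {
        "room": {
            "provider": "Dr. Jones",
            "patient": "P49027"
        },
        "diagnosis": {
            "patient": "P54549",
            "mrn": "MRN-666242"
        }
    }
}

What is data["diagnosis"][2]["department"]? "Orthopedics"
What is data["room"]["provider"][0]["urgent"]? True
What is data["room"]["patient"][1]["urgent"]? False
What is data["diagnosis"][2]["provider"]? "Dr. Jones"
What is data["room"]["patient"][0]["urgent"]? False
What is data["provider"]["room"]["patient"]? "P49027"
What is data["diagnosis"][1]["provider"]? "Dr. Jones"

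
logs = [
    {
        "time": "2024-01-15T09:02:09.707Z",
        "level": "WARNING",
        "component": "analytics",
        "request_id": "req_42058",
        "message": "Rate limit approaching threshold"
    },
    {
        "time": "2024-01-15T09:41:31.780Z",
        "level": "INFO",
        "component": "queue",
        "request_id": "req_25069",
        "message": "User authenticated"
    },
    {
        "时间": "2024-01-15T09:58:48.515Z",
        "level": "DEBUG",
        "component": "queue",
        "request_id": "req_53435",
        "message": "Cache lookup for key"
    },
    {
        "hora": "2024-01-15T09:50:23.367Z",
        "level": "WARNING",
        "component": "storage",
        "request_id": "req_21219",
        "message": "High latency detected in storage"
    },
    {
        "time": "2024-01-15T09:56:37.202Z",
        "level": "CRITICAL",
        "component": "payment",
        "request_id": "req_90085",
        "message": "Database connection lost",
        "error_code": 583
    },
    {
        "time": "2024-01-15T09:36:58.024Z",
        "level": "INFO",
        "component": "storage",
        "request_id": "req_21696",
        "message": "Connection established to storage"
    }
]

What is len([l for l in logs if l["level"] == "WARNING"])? 2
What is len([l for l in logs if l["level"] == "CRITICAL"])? 1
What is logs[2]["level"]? "DEBUG"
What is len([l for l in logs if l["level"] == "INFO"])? 2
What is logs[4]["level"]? "CRITICAL"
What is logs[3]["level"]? "WARNING"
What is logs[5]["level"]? "INFO"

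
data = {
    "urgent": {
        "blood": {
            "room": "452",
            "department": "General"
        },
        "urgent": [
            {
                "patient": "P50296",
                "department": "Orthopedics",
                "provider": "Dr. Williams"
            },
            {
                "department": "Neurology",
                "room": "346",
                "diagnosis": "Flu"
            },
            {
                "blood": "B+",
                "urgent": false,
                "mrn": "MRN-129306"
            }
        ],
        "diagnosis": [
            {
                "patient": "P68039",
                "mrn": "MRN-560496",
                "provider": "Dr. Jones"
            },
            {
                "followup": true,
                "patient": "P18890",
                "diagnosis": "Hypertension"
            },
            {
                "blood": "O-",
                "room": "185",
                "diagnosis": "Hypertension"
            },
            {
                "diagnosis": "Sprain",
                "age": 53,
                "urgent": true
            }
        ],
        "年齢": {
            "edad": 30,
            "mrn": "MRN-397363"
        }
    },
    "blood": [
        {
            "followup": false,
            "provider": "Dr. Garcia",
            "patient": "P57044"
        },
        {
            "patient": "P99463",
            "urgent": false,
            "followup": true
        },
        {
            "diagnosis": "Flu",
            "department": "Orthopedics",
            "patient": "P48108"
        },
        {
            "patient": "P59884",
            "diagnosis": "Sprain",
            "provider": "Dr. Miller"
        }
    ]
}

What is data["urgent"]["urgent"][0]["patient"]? "P50296"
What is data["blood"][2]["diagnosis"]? "Flu"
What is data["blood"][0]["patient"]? "P57044"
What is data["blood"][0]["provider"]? "Dr. Garcia"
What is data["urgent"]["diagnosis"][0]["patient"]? "P68039"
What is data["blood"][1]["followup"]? True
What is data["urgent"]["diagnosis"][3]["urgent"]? True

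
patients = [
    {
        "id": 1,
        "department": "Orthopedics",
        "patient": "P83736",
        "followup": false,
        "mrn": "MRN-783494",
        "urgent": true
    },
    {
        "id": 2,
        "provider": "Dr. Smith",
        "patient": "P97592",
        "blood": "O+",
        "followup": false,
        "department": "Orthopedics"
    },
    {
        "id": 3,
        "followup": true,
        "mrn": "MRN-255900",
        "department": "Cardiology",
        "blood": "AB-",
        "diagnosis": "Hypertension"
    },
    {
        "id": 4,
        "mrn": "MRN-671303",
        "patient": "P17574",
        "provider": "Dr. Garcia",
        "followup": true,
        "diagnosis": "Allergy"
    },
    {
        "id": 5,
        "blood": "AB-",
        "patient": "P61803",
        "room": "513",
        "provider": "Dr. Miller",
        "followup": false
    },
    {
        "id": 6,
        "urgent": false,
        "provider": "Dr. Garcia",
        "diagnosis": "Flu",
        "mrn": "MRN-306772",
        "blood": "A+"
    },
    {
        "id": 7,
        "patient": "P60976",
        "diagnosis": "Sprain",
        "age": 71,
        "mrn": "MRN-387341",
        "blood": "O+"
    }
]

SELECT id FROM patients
[1, 2, 3, 4, 5, 6, 7]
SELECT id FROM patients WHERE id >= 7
[7]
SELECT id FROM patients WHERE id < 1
[]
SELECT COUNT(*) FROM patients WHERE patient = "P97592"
1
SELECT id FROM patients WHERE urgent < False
[]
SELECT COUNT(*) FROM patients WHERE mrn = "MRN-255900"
1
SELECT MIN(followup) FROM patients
False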